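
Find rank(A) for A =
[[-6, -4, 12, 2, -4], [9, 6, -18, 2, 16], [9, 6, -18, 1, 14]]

R1 → -1/6·R1
  [ 1  2/3   -2  -1/3  2/3 ]
  [ 9    6  -18     2   16 ]
  [ 9    6  -18     1   14 ]
R2 → R2 − 9·R1
  [ 1  2/3   -2  -1/3  2/3 ]
  [ 0    0    0     5   10 ]
  [ 9    6  -18     1   14 ]
R3 → R3 − 9·R1
  [ 1  2/3  -2  -1/3  2/3 ]
  [ 0    0   0     5   10 ]
  [ 0    0   0     4    8 ]
R2 → 1/5·R2
  [ 1  2/3  -2  -1/3  2/3 ]
  [ 0    0   0     1    2 ]
  [ 0    0   0     4    8 ]
R3 → R3 − 4·R2
  [ 1  2/3  -2  -1/3  2/3 ]
  [ 0    0   0     1    2 ]
  [ 0    0   0     0    0 ]
R1 → R1 + 1/3·R2
  [ 1  2/3  -2  0  4/3 ]
  [ 0    0   0  1    2 ]
  [ 0    0   0  0    0 ]
The reduced form has 2 nonzero rows.

rank = 2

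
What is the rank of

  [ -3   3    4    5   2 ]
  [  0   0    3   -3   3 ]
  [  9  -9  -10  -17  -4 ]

ρ1 → -1/3·ρ1
  [ 1  -1  -4/3  -5/3  -2/3 ]
  [ 0   0     3    -3     3 ]
  [ 9  -9   -10   -17    -4 ]
ρ3 → ρ3 − 9·ρ1
  [ 1  -1  -4/3  -5/3  -2/3 ]
  [ 0   0     3    -3     3 ]
  [ 0   0     2    -2     2 ]
ρ2 → 1/3·ρ2
  [ 1  -1  -4/3  -5/3  -2/3 ]
  [ 0   0     1    -1     1 ]
  [ 0   0     2    -2     2 ]
ρ3 → ρ3 − 2·ρ2
  [ 1  -1  -4/3  -5/3  -2/3 ]
  [ 0   0     1    -1     1 ]
  [ 0   0     0     0     0 ]
ρ1 → ρ1 + 4/3·ρ2
  [ 1  -1  0  -3  2/3 ]
  [ 0   0  1  -1    1 ]
  [ 0   0  0   0    0 ]
The reduced form has 2 nonzero rows.

rank = 2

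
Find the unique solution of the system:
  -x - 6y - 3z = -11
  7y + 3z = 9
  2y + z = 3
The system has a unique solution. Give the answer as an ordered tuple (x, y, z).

(2, 0, 3)

Form the augmented matrix and row-reduce:
  [ -1  -6  -3  |  -11 ]
  [  0   7   3  |    9 ]
  [  0   2   1  |    3 ]
R1 := -1·R1
  [ 1  6  3  |  11 ]
  [ 0  7  3  |   9 ]
  [ 0  2  1  |   3 ]
R2 := 1/7·R2
  [ 1  6    3  |   11 ]
  [ 0  1  3/7  |  9/7 ]
  [ 0  2    1  |    3 ]
R3 := R3 − 2·R2
  [ 1  6    3  |   11 ]
  [ 0  1  3/7  |  9/7 ]
  [ 0  0  1/7  |  3/7 ]
R3 := 7·R3
  [ 1  6    3  |   11 ]
  [ 0  1  3/7  |  9/7 ]
  [ 0  0    1  |    3 ]
R2 := R2 − 3/7·R3
  [ 1  6  3  |  11 ]
  [ 0  1  0  |   0 ]
  [ 0  0  1  |   3 ]
R1 := R1 − 3·R3
  [ 1  6  0  |  2 ]
  [ 0  1  0  |  0 ]
  [ 0  0  1  |  3 ]
R1 := R1 − 6·R2
  [ 1  0  0  |  2 ]
  [ 0  1  0  |  0 ]
  [ 0  0  1  |  3 ]
Reading off the last column: x = 2, y = 0, z = 3.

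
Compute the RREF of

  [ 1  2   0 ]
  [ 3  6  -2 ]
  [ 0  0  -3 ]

[[1, 2, 0], [0, 0, 1], [0, 0, 0]]

R2 := R2 − 3·R1
  [ 1  2   0 ]
  [ 0  0  -2 ]
  [ 0  0  -3 ]
R2 := -1/2·R2
  [ 1  2   0 ]
  [ 0  0   1 ]
  [ 0  0  -3 ]
R3 := R3 + 3·R2
  [ 1  2  0 ]
  [ 0  0  1 ]
  [ 0  0  0 ]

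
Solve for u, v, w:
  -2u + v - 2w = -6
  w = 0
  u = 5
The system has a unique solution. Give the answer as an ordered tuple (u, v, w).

(5, 4, 0)

Form the augmented matrix and row-reduce:
  [ -2  1  -2  |  -6 ]
  [  0  0   1  |   0 ]
  [  1  0   0  |   5 ]
Multiply R1 by -1/2.
  [ 1  -1/2  1  |  3 ]
  [ 0     0  1  |  0 ]
  [ 1     0  0  |  5 ]
Subtract R1 from R3.
  [ 1  -1/2   1  |  3 ]
  [ 0     0   1  |  0 ]
  [ 0   1/2  -1  |  2 ]
Swap R2 and R3.
  [ 1  -1/2   1  |  3 ]
  [ 0   1/2  -1  |  2 ]
  [ 0     0   1  |  0 ]
Multiply R2 by 2.
  [ 1  -1/2   1  |  3 ]
  [ 0     1  -2  |  4 ]
  [ 0     0   1  |  0 ]
Add 2 times R3 to R2.
  [ 1  -1/2  1  |  3 ]
  [ 0     1  0  |  4 ]
  [ 0     0  1  |  0 ]
Subtract R3 from R1.
  [ 1  -1/2  0  |  3 ]
  [ 0     1  0  |  4 ]
  [ 0     0  1  |  0 ]
Add 1/2 times R2 to R1.
  [ 1  0  0  |  5 ]
  [ 0  1  0  |  4 ]
  [ 0  0  1  |  0 ]
Reading off the last column: u = 5, v = 4, w = 0.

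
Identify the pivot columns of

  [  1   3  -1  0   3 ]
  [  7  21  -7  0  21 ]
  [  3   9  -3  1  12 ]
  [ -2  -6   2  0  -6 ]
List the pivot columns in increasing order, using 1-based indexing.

1, 4

ρ2 := ρ2 − 7·ρ1
  [  1   3  -1  0   3 ]
  [  0   0   0  0   0 ]
  [  3   9  -3  1  12 ]
  [ -2  -6   2  0  -6 ]
ρ3 := ρ3 − 3·ρ1
  [  1   3  -1  0   3 ]
  [  0   0   0  0   0 ]
  [  0   0   0  1   3 ]
  [ -2  -6   2  0  -6 ]
ρ4 := ρ4 + 2·ρ1
  [ 1  3  -1  0  3 ]
  [ 0  0   0  0  0 ]
  [ 0  0   0  1  3 ]
  [ 0  0   0  0  0 ]
ρ2 <=> ρ3
  [ 1  3  -1  0  3 ]
  [ 0  0   0  1  3 ]
  [ 0  0   0  0  0 ]
  [ 0  0   0  0  0 ]
Pivot columns are the columns containing a leading 1.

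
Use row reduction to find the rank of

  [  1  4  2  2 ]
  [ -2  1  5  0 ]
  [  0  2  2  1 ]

rank = 3

r2 := r2 + 2·r1
  [ 1  4  2  2 ]
  [ 0  9  9  4 ]
  [ 0  2  2  1 ]
r2 := 1/9·r2
  [ 1  4  2    2 ]
  [ 0  1  1  4/9 ]
  [ 0  2  2    1 ]
r3 := r3 − 2·r2
  [ 1  4  2    2 ]
  [ 0  1  1  4/9 ]
  [ 0  0  0  1/9 ]
r3 := 9·r3
  [ 1  4  2    2 ]
  [ 0  1  1  4/9 ]
  [ 0  0  0    1 ]
r2 := r2 − 4/9·r3
  [ 1  4  2  2 ]
  [ 0  1  1  0 ]
  [ 0  0  0  1 ]
r1 := r1 − 2·r3
  [ 1  4  2  0 ]
  [ 0  1  1  0 ]
  [ 0  0  0  1 ]
r1 := r1 − 4·r2
  [ 1  0  -2  0 ]
  [ 0  1   1  0 ]
  [ 0  0   0  1 ]
The reduced form has 3 nonzero rows.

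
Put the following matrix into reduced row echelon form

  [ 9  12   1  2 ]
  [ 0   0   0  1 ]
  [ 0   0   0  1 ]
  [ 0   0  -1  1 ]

[[1, 4/3, 0, 0], [0, 0, 1, 0], [0, 0, 0, 1], [0, 0, 0, 0]]

R1 → 1/9·R1
  [ 1  4/3  1/9  2/9 ]
  [ 0    0    0    1 ]
  [ 0    0    0    1 ]
  [ 0    0   -1    1 ]
R2 <-> R4
  [ 1  4/3  1/9  2/9 ]
  [ 0    0   -1    1 ]
  [ 0    0    0    1 ]
  [ 0    0    0    1 ]
R2 → -1·R2
  [ 1  4/3  1/9  2/9 ]
  [ 0    0    1   -1 ]
  [ 0    0    0    1 ]
  [ 0    0    0    1 ]
R4 → R4 − R3
  [ 1  4/3  1/9  2/9 ]
  [ 0    0    1   -1 ]
  [ 0    0    0    1 ]
  [ 0    0    0    0 ]
R2 → R2 + R3
  [ 1  4/3  1/9  2/9 ]
  [ 0    0    1    0 ]
  [ 0    0    0    1 ]
  [ 0    0    0    0 ]
R1 → R1 − 2/9·R3
  [ 1  4/3  1/9  0 ]
  [ 0    0    1  0 ]
  [ 0    0    0  1 ]
  [ 0    0    0  0 ]
R1 → R1 − 1/9·R2
  [ 1  4/3  0  0 ]
  [ 0    0  1  0 ]
  [ 0    0  0  1 ]
  [ 0    0  0  0 ]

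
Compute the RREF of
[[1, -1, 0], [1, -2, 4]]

ρ2 → ρ2 − ρ1
  [ 1  -1  0 ]
  [ 0  -1  4 ]
ρ2 → -1·ρ2
  [ 1  -1   0 ]
  [ 0   1  -4 ]
ρ1 → ρ1 + ρ2
  [ 1  0  -4 ]
  [ 0  1  -4 ]

[[1, 0, -4], [0, 1, -4]]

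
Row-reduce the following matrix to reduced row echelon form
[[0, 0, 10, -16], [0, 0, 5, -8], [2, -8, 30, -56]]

ρ1 ↔ ρ3
  [ 2  -8  30  -56 ]
  [ 0   0   5   -8 ]
  [ 0   0  10  -16 ]
ρ1 -> 1/2·ρ1
  [ 1  -4  15  -28 ]
  [ 0   0   5   -8 ]
  [ 0   0  10  -16 ]
ρ2 -> 1/5·ρ2
  [ 1  -4  15   -28 ]
  [ 0   0   1  -8/5 ]
  [ 0   0  10   -16 ]
ρ3 -> ρ3 − 10·ρ2
  [ 1  -4  15   -28 ]
  [ 0   0   1  -8/5 ]
  [ 0   0   0     0 ]
ρ1 -> ρ1 − 15·ρ2
  [ 1  -4  0    -4 ]
  [ 0   0  1  -8/5 ]
  [ 0   0  0     0 ]

[[1, -4, 0, -4], [0, 0, 1, -8/5], [0, 0, 0, 0]]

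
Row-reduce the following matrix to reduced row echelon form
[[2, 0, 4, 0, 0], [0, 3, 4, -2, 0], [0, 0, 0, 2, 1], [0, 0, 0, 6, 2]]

[[1, 0, 2, 0, 0], [0, 1, 4/3, 0, 0], [0, 0, 0, 1, 0], [0, 0, 0, 0, 1]]

r1 ← 1/2·r1
  [ 1  0  2   0  0 ]
  [ 0  3  4  -2  0 ]
  [ 0  0  0   2  1 ]
  [ 0  0  0   6  2 ]
r2 ← 1/3·r2
  [ 1  0    2     0  0 ]
  [ 0  1  4/3  -2/3  0 ]
  [ 0  0    0     2  1 ]
  [ 0  0    0     6  2 ]
r3 ← 1/2·r3
  [ 1  0    2     0    0 ]
  [ 0  1  4/3  -2/3    0 ]
  [ 0  0    0     1  1/2 ]
  [ 0  0    0     6    2 ]
r4 ← r4 − 6·r3
  [ 1  0    2     0    0 ]
  [ 0  1  4/3  -2/3    0 ]
  [ 0  0    0     1  1/2 ]
  [ 0  0    0     0   -1 ]
r4 ← -1·r4
  [ 1  0    2     0    0 ]
  [ 0  1  4/3  -2/3    0 ]
  [ 0  0    0     1  1/2 ]
  [ 0  0    0     0    1 ]
r3 ← r3 − 1/2·r4
  [ 1  0    2     0  0 ]
  [ 0  1  4/3  -2/3  0 ]
  [ 0  0    0     1  0 ]
  [ 0  0    0     0  1 ]
r2 ← r2 + 2/3·r3
  [ 1  0    2  0  0 ]
  [ 0  1  4/3  0  0 ]
  [ 0  0    0  1  0 ]
  [ 0  0    0  0  1 ]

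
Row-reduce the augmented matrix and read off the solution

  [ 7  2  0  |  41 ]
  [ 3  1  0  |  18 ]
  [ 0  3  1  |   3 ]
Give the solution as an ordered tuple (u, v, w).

R1 ← 1/7·R1
  [ 1  2/7  0  |  41/7 ]
  [ 3    1  0  |    18 ]
  [ 0    3  1  |     3 ]
R2 ← R2 − 3·R1
  [ 1  2/7  0  |  41/7 ]
  [ 0  1/7  0  |   3/7 ]
  [ 0    3  1  |     3 ]
R2 ← 7·R2
  [ 1  2/7  0  |  41/7 ]
  [ 0    1  0  |     3 ]
  [ 0    3  1  |     3 ]
R3 ← R3 − 3·R2
  [ 1  2/7  0  |  41/7 ]
  [ 0    1  0  |     3 ]
  [ 0    0  1  |    -6 ]
R1 ← R1 − 2/7·R2
  [ 1  0  0  |   5 ]
  [ 0  1  0  |   3 ]
  [ 0  0  1  |  -6 ]
Reading off the last column: u = 5, v = 3, w = -6.

(5, 3, -6)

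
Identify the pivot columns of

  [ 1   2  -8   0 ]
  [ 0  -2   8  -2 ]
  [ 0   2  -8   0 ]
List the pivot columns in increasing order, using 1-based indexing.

1, 2, 4

Multiply R2 by -1/2.
  [ 1  2  -8  0 ]
  [ 0  1  -4  1 ]
  [ 0  2  -8  0 ]
Subtract 2 times R2 from R3.
  [ 1  2  -8   0 ]
  [ 0  1  -4   1 ]
  [ 0  0   0  -2 ]
Multiply R3 by -1/2.
  [ 1  2  -8  0 ]
  [ 0  1  -4  1 ]
  [ 0  0   0  1 ]
Subtract R3 from R2.
  [ 1  2  -8  0 ]
  [ 0  1  -4  0 ]
  [ 0  0   0  1 ]
Subtract 2 times R2 from R1.
  [ 1  0   0  0 ]
  [ 0  1  -4  0 ]
  [ 0  0   0  1 ]
Pivot columns are the columns containing a leading 1.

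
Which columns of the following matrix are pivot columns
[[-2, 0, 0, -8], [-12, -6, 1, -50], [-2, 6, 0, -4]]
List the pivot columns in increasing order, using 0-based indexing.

R1 ← -1/2·R1
  [   1   0  0    4 ]
  [ -12  -6  1  -50 ]
  [  -2   6  0   -4 ]
R2 ← R2 + 12·R1
  [  1   0  0   4 ]
  [  0  -6  1  -2 ]
  [ -2   6  0  -4 ]
R3 ← R3 + 2·R1
  [ 1   0  0   4 ]
  [ 0  -6  1  -2 ]
  [ 0   6  0   4 ]
R2 ← -1/6·R2
  [ 1  0     0    4 ]
  [ 0  1  -1/6  1/3 ]
  [ 0  6     0    4 ]
R3 ← R3 − 6·R2
  [ 1  0     0    4 ]
  [ 0  1  -1/6  1/3 ]
  [ 0  0     1    2 ]
R2 ← R2 + 1/6·R3
  [ 1  0  0    4 ]
  [ 0  1  0  2/3 ]
  [ 0  0  1    2 ]
Pivot columns are the columns containing a leading 1.

0, 1, 2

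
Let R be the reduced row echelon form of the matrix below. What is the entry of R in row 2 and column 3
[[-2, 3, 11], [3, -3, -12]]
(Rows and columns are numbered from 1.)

R1 := -1/2·R1
  [ 1  -3/2  -11/2 ]
  [ 3    -3    -12 ]
R2 := R2 − 3·R1
  [ 1  -3/2  -11/2 ]
  [ 0   3/2    9/2 ]
R2 := 2/3·R2
  [ 1  -3/2  -11/2 ]
  [ 0     1      3 ]
R1 := R1 + 3/2·R2
  [ 1  0  -1 ]
  [ 0  1   3 ]

3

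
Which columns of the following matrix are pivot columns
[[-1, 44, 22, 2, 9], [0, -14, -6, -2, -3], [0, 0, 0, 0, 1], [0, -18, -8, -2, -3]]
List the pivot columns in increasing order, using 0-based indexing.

0, 1, 2, 4

R1 → -1·R1
  [ 1  -44  -22  -2  -9 ]
  [ 0  -14   -6  -2  -3 ]
  [ 0    0    0   0   1 ]
  [ 0  -18   -8  -2  -3 ]
R2 → -1/14·R2
  [ 1  -44  -22   -2    -9 ]
  [ 0    1  3/7  1/7  3/14 ]
  [ 0    0    0    0     1 ]
  [ 0  -18   -8   -2    -3 ]
R4 → R4 + 18·R2
  [ 1  -44   -22   -2    -9 ]
  [ 0    1   3/7  1/7  3/14 ]
  [ 0    0     0    0     1 ]
  [ 0    0  -2/7  4/7   6/7 ]
R3 ↔ R4
  [ 1  -44   -22   -2    -9 ]
  [ 0    1   3/7  1/7  3/14 ]
  [ 0    0  -2/7  4/7   6/7 ]
  [ 0    0     0    0     1 ]
R3 → -7/2·R3
  [ 1  -44  -22   -2    -9 ]
  [ 0    1  3/7  1/7  3/14 ]
  [ 0    0    1   -2    -3 ]
  [ 0    0    0    0     1 ]
R3 → R3 + 3·R4
  [ 1  -44  -22   -2    -9 ]
  [ 0    1  3/7  1/7  3/14 ]
  [ 0    0    1   -2     0 ]
  [ 0    0    0    0     1 ]
R2 → R2 − 3/14·R4
  [ 1  -44  -22   -2  -9 ]
  [ 0    1  3/7  1/7   0 ]
  [ 0    0    1   -2   0 ]
  [ 0    0    0    0   1 ]
R1 → R1 + 9·R4
  [ 1  -44  -22   -2  0 ]
  [ 0    1  3/7  1/7  0 ]
  [ 0    0    1   -2  0 ]
  [ 0    0    0    0  1 ]
R2 → R2 − 3/7·R3
  [ 1  -44  -22  -2  0 ]
  [ 0    1    0   1  0 ]
  [ 0    0    1  -2  0 ]
  [ 0    0    0   0  1 ]
R1 → R1 + 22·R3
  [ 1  -44  0  -46  0 ]
  [ 0    1  0    1  0 ]
  [ 0    0  1   -2  0 ]
  [ 0    0  0    0  1 ]
R1 → R1 + 44·R2
  [ 1  0  0  -2  0 ]
  [ 0  1  0   1  0 ]
  [ 0  0  1  -2  0 ]
  [ 0  0  0   0  1 ]
Pivot columns are the columns containing a leading 1.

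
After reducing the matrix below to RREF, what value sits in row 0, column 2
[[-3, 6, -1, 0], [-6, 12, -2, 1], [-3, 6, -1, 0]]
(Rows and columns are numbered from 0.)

Multiply R1 by -1/3.
  [  1  -2  1/3  0 ]
  [ -6  12   -2  1 ]
  [ -3   6   -1  0 ]
Add 6 times R1 to R2.
  [  1  -2  1/3  0 ]
  [  0   0    0  1 ]
  [ -3   6   -1  0 ]
Add 3 times R1 to R3.
  [ 1  -2  1/3  0 ]
  [ 0   0    0  1 ]
  [ 0   0    0  0 ]

1/3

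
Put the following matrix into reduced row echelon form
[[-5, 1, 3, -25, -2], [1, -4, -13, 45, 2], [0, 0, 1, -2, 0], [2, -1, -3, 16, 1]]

[[1, 0, 0, 3, 0], [0, 1, 0, -4, 0], [0, 0, 1, -2, 0], [0, 0, 0, 0, 1]]

R1 := -1/5·R1
  [ 1  -1/5  -3/5   5  2/5 ]
  [ 1    -4   -13  45    2 ]
  [ 0     0     1  -2    0 ]
  [ 2    -1    -3  16    1 ]
R2 := R2 − R1
  [ 1   -1/5   -3/5   5  2/5 ]
  [ 0  -19/5  -62/5  40  8/5 ]
  [ 0      0      1  -2    0 ]
  [ 2     -1     -3  16    1 ]
R4 := R4 − 2·R1
  [ 1   -1/5   -3/5   5  2/5 ]
  [ 0  -19/5  -62/5  40  8/5 ]
  [ 0      0      1  -2    0 ]
  [ 0   -3/5   -9/5   6  1/5 ]
R2 := -5/19·R2
  [ 1  -1/5   -3/5        5    2/5 ]
  [ 0     1  62/19  -200/19  -8/19 ]
  [ 0     0      1       -2      0 ]
  [ 0  -3/5   -9/5        6    1/5 ]
R4 := R4 + 3/5·R2
  [ 1  -1/5   -3/5        5    2/5 ]
  [ 0     1  62/19  -200/19  -8/19 ]
  [ 0     0      1       -2      0 ]
  [ 0     0   3/19    -6/19  -1/19 ]
R4 := R4 − 3/19·R3
  [ 1  -1/5   -3/5        5    2/5 ]
  [ 0     1  62/19  -200/19  -8/19 ]
  [ 0     0      1       -2      0 ]
  [ 0     0      0        0  -1/19 ]
R4 := -19·R4
  [ 1  -1/5   -3/5        5    2/5 ]
  [ 0     1  62/19  -200/19  -8/19 ]
  [ 0     0      1       -2      0 ]
  [ 0     0      0        0      1 ]
R2 := R2 + 8/19·R4
  [ 1  -1/5   -3/5        5  2/5 ]
  [ 0     1  62/19  -200/19    0 ]
  [ 0     0      1       -2    0 ]
  [ 0     0      0        0    1 ]
R1 := R1 − 2/5·R4
  [ 1  -1/5   -3/5        5  0 ]
  [ 0     1  62/19  -200/19  0 ]
  [ 0     0      1       -2  0 ]
  [ 0     0      0        0  1 ]
R2 := R2 − 62/19·R3
  [ 1  -1/5  -3/5   5  0 ]
  [ 0     1     0  -4  0 ]
  [ 0     0     1  -2  0 ]
  [ 0     0     0   0  1 ]
R1 := R1 + 3/5·R3
  [ 1  -1/5  0  19/5  0 ]
  [ 0     1  0    -4  0 ]
  [ 0     0  1    -2  0 ]
  [ 0     0  0     0  1 ]
R1 := R1 + 1/5·R2
  [ 1  0  0   3  0 ]
  [ 0  1  0  -4  0 ]
  [ 0  0  1  -2  0 ]
  [ 0  0  0   0  1 ]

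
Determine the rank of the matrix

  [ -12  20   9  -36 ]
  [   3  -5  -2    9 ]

rank = 2

Multiply r1 by -1/12.
  [ 1  -5/3  -3/4  3 ]
  [ 3    -5    -2  9 ]
Subtract 3 times r1 from r2.
  [ 1  -5/3  -3/4  3 ]
  [ 0     0   1/4  0 ]
Multiply r2 by 4.
  [ 1  -5/3  -3/4  3 ]
  [ 0     0     1  0 ]
Add 3/4 times r2 to r1.
  [ 1  -5/3  0  3 ]
  [ 0     0  1  0 ]
The reduced form has 2 nonzero rows.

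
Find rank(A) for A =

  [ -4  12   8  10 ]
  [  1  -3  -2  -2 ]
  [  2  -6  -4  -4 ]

rank = 2

r1 -> -1/4·r1
r2 -> r2 − r1
r3 -> r3 − 2·r1
r2 -> 2·r2
r3 -> r3 − r2
r1 -> r1 + 5/2·r2
The reduced form has 2 nonzero rows.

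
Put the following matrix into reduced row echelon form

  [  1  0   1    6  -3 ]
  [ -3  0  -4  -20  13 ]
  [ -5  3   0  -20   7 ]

Add 3 times R1 to R2.
  [  1  0   1    6  -3 ]
  [  0  0  -1   -2   4 ]
  [ -5  3   0  -20   7 ]
Add 5 times R1 to R3.
  [ 1  0   1   6  -3 ]
  [ 0  0  -1  -2   4 ]
  [ 0  3   5  10  -8 ]
Swap R2 and R3.
  [ 1  0   1   6  -3 ]
  [ 0  3   5  10  -8 ]
  [ 0  0  -1  -2   4 ]
Multiply R2 by 1/3.
  [ 1  0    1     6    -3 ]
  [ 0  1  5/3  10/3  -8/3 ]
  [ 0  0   -1    -2     4 ]
Multiply R3 by -1.
  [ 1  0    1     6    -3 ]
  [ 0  1  5/3  10/3  -8/3 ]
  [ 0  0    1     2    -4 ]
Subtract 5/3 times R3 from R2.
  [ 1  0  1  6  -3 ]
  [ 0  1  0  0   4 ]
  [ 0  0  1  2  -4 ]
Subtract R3 from R1.
  [ 1  0  0  4   1 ]
  [ 0  1  0  0   4 ]
  [ 0  0  1  2  -4 ]

[[1, 0, 0, 4, 1], [0, 1, 0, 0, 4], [0, 0, 1, 2, -4]]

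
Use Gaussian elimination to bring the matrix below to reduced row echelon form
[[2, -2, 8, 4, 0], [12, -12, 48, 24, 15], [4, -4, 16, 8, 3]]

R1 → 1/2·R1
  [  1   -1   4   2   0 ]
  [ 12  -12  48  24  15 ]
  [  4   -4  16   8   3 ]
R2 → R2 − 12·R1
  [ 1  -1   4  2   0 ]
  [ 0   0   0  0  15 ]
  [ 4  -4  16  8   3 ]
R3 → R3 − 4·R1
  [ 1  -1  4  2   0 ]
  [ 0   0  0  0  15 ]
  [ 0   0  0  0   3 ]
R2 → 1/15·R2
  [ 1  -1  4  2  0 ]
  [ 0   0  0  0  1 ]
  [ 0   0  0  0  3 ]
R3 → R3 − 3·R2
  [ 1  -1  4  2  0 ]
  [ 0   0  0  0  1 ]
  [ 0   0  0  0  0 ]

[[1, -1, 4, 2, 0], [0, 0, 0, 0, 1], [0, 0, 0, 0, 0]]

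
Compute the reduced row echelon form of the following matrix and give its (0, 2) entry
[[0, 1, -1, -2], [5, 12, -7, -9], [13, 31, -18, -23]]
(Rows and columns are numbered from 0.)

1

R1 <-> R2
  [  5  12   -7   -9 ]
  [  0   1   -1   -2 ]
  [ 13  31  -18  -23 ]
R1 → 1/5·R1
  [  1  12/5  -7/5  -9/5 ]
  [  0     1    -1    -2 ]
  [ 13    31   -18   -23 ]
R3 → R3 − 13·R1
  [ 1  12/5  -7/5  -9/5 ]
  [ 0     1    -1    -2 ]
  [ 0  -1/5   1/5   2/5 ]
R3 → R3 + 1/5·R2
  [ 1  12/5  -7/5  -9/5 ]
  [ 0     1    -1    -2 ]
  [ 0     0     0     0 ]
R1 → R1 − 12/5·R2
  [ 1  0   1   3 ]
  [ 0  1  -1  -2 ]
  [ 0  0   0   0 ]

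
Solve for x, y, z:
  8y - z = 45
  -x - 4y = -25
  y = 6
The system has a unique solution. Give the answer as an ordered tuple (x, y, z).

Form the augmented matrix and row-reduce:
  [  0   8  -1  |   45 ]
  [ -1  -4   0  |  -25 ]
  [  0   1   0  |    6 ]
Swap R1 and R2.
  [ -1  -4   0  |  -25 ]
  [  0   8  -1  |   45 ]
  [  0   1   0  |    6 ]
Multiply R1 by -1.
  [ 1  4   0  |  25 ]
  [ 0  8  -1  |  45 ]
  [ 0  1   0  |   6 ]
Multiply R2 by 1/8.
  [ 1  4     0  |    25 ]
  [ 0  1  -1/8  |  45/8 ]
  [ 0  1     0  |     6 ]
Subtract R2 from R3.
  [ 1  4     0  |    25 ]
  [ 0  1  -1/8  |  45/8 ]
  [ 0  0   1/8  |   3/8 ]
Multiply R3 by 8.
  [ 1  4     0  |    25 ]
  [ 0  1  -1/8  |  45/8 ]
  [ 0  0     1  |     3 ]
Add 1/8 times R3 to R2.
  [ 1  4  0  |  25 ]
  [ 0  1  0  |   6 ]
  [ 0  0  1  |   3 ]
Subtract 4 times R2 from R1.
  [ 1  0  0  |  1 ]
  [ 0  1  0  |  6 ]
  [ 0  0  1  |  3 ]
Reading off the last column: x = 1, y = 6, z = 3.

(1, 6, 3)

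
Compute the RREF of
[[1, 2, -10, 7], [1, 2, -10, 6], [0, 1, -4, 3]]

[[1, 0, -2, 0], [0, 1, -4, 0], [0, 0, 0, 1]]

r2 → r2 − r1
  [ 1  2  -10   7 ]
  [ 0  0    0  -1 ]
  [ 0  1   -4   3 ]
r2 <=> r3
  [ 1  2  -10   7 ]
  [ 0  1   -4   3 ]
  [ 0  0    0  -1 ]
r3 → -1·r3
  [ 1  2  -10  7 ]
  [ 0  1   -4  3 ]
  [ 0  0    0  1 ]
r2 → r2 − 3·r3
  [ 1  2  -10  7 ]
  [ 0  1   -4  0 ]
  [ 0  0    0  1 ]
r1 → r1 − 7·r3
  [ 1  2  -10  0 ]
  [ 0  1   -4  0 ]
  [ 0  0    0  1 ]
r1 → r1 − 2·r2
  [ 1  0  -2  0 ]
  [ 0  1  -4  0 ]
  [ 0  0   0  1 ]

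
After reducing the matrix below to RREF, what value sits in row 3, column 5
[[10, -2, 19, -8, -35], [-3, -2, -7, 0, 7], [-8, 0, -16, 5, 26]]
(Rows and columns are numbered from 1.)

2

Multiply R1 by 1/10.
  [  1  -1/5  19/10  -4/5  -7/2 ]
  [ -3    -2     -7     0     7 ]
  [ -8     0    -16     5    26 ]
Add 3 times R1 to R2.
  [  1   -1/5   19/10   -4/5  -7/2 ]
  [  0  -13/5  -13/10  -12/5  -7/2 ]
  [ -8      0     -16      5    26 ]
Add 8 times R1 to R3.
  [ 1   -1/5   19/10   -4/5  -7/2 ]
  [ 0  -13/5  -13/10  -12/5  -7/2 ]
  [ 0   -8/5    -4/5   -7/5    -2 ]
Multiply R2 by -5/13.
  [ 1  -1/5  19/10   -4/5   -7/2 ]
  [ 0     1    1/2  12/13  35/26 ]
  [ 0  -8/5   -4/5   -7/5     -2 ]
Add 8/5 times R2 to R3.
  [ 1  -1/5  19/10   -4/5   -7/2 ]
  [ 0     1    1/2  12/13  35/26 ]
  [ 0     0      0   1/13   2/13 ]
Multiply R3 by 13.
  [ 1  -1/5  19/10   -4/5   -7/2 ]
  [ 0     1    1/2  12/13  35/26 ]
  [ 0     0      0      1      2 ]
Subtract 12/13 times R3 from R2.
  [ 1  -1/5  19/10  -4/5  -7/2 ]
  [ 0     1    1/2     0  -1/2 ]
  [ 0     0      0     1     2 ]
Add 4/5 times R3 to R1.
  [ 1  -1/5  19/10  0  -19/10 ]
  [ 0     1    1/2  0    -1/2 ]
  [ 0     0      0  1       2 ]
Add 1/5 times R2 to R1.
  [ 1  0    2  0    -2 ]
  [ 0  1  1/2  0  -1/2 ]
  [ 0  0    0  1     2 ]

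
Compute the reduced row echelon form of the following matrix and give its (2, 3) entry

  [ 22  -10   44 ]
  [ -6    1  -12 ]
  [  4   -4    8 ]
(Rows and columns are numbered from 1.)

0

R1 ← 1/22·R1
  [  1  -5/11    2 ]
  [ -6      1  -12 ]
  [  4     -4    8 ]
R2 ← R2 + 6·R1
  [ 1   -5/11  2 ]
  [ 0  -19/11  0 ]
  [ 4      -4  8 ]
R3 ← R3 − 4·R1
  [ 1   -5/11  2 ]
  [ 0  -19/11  0 ]
  [ 0  -24/11  0 ]
R2 ← -11/19·R2
  [ 1   -5/11  2 ]
  [ 0       1  0 ]
  [ 0  -24/11  0 ]
R3 ← R3 + 24/11·R2
  [ 1  -5/11  2 ]
  [ 0      1  0 ]
  [ 0      0  0 ]
R1 ← R1 + 5/11·R2
  [ 1  0  2 ]
  [ 0  1  0 ]
  [ 0  0  0 ]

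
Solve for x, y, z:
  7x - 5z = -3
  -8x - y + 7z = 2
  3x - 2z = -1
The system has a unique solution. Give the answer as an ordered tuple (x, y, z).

(1, 4, 2)

Form the augmented matrix and row-reduce:
  [  7   0  -5  |  -3 ]
  [ -8  -1   7  |   2 ]
  [  3   0  -2  |  -1 ]
r1 ← 1/7·r1
  [  1   0  -5/7  |  -3/7 ]
  [ -8  -1     7  |     2 ]
  [  3   0    -2  |    -1 ]
r2 ← r2 + 8·r1
  [ 1   0  -5/7  |   -3/7 ]
  [ 0  -1   9/7  |  -10/7 ]
  [ 3   0    -2  |     -1 ]
r3 ← r3 − 3·r1
  [ 1   0  -5/7  |   -3/7 ]
  [ 0  -1   9/7  |  -10/7 ]
  [ 0   0   1/7  |    2/7 ]
r2 ← -1·r2
  [ 1  0  -5/7  |  -3/7 ]
  [ 0  1  -9/7  |  10/7 ]
  [ 0  0   1/7  |   2/7 ]
r3 ← 7·r3
  [ 1  0  -5/7  |  -3/7 ]
  [ 0  1  -9/7  |  10/7 ]
  [ 0  0     1  |     2 ]
r2 ← r2 + 9/7·r3
  [ 1  0  -5/7  |  -3/7 ]
  [ 0  1     0  |     4 ]
  [ 0  0     1  |     2 ]
r1 ← r1 + 5/7·r3
  [ 1  0  0  |  1 ]
  [ 0  1  0  |  4 ]
  [ 0  0  1  |  2 ]
Reading off the last column: x = 1, y = 4, z = 2.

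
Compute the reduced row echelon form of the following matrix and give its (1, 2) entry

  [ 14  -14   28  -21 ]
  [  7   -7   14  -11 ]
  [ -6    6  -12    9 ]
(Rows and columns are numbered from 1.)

-1

r1 ← 1/14·r1
  [  1  -1    2  -3/2 ]
  [  7  -7   14   -11 ]
  [ -6   6  -12     9 ]
r2 ← r2 − 7·r1
  [  1  -1    2  -3/2 ]
  [  0   0    0  -1/2 ]
  [ -6   6  -12     9 ]
r3 ← r3 + 6·r1
  [ 1  -1  2  -3/2 ]
  [ 0   0  0  -1/2 ]
  [ 0   0  0     0 ]
r2 ← -2·r2
  [ 1  -1  2  -3/2 ]
  [ 0   0  0     1 ]
  [ 0   0  0     0 ]
r1 ← r1 + 3/2·r2
  [ 1  -1  2  0 ]
  [ 0   0  0  1 ]
  [ 0   0  0  0 ]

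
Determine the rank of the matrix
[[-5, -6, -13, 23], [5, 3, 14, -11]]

rank = 2

R1 ← -1/5·R1
  [ 1  6/5  13/5  -23/5 ]
  [ 5    3    14    -11 ]
R2 ← R2 − 5·R1
  [ 1  6/5  13/5  -23/5 ]
  [ 0   -3     1     12 ]
R2 ← -1/3·R2
  [ 1  6/5  13/5  -23/5 ]
  [ 0    1  -1/3     -4 ]
R1 ← R1 − 6/5·R2
  [ 1  0     3  1/5 ]
  [ 0  1  -1/3   -4 ]
The reduced form has 2 nonzero rows.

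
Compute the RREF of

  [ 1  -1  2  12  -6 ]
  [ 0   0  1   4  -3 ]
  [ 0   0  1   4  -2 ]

[[1, -1, 0, 4, 0], [0, 0, 1, 4, 0], [0, 0, 0, 0, 1]]

Subtract r2 from r3.
  [ 1  -1  2  12  -6 ]
  [ 0   0  1   4  -3 ]
  [ 0   0  0   0   1 ]
Add 3 times r3 to r2.
  [ 1  -1  2  12  -6 ]
  [ 0   0  1   4   0 ]
  [ 0   0  0   0   1 ]
Add 6 times r3 to r1.
  [ 1  -1  2  12  0 ]
  [ 0   0  1   4  0 ]
  [ 0   0  0   0  1 ]
Subtract 2 times r2 from r1.
  [ 1  -1  0  4  0 ]
  [ 0   0  1  4  0 ]
  [ 0   0  0  0  1 ]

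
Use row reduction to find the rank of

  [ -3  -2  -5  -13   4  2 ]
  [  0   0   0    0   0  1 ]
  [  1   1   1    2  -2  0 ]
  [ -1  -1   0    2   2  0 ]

r1 → -1/3·r1
  [  1  2/3  5/3  13/3  -4/3  -2/3 ]
  [  0    0    0     0     0     1 ]
  [  1    1    1     2    -2     0 ]
  [ -1   -1    0     2     2     0 ]
r3 → r3 − r1
  [  1  2/3   5/3  13/3  -4/3  -2/3 ]
  [  0    0     0     0     0     1 ]
  [  0  1/3  -2/3  -7/3  -2/3   2/3 ]
  [ -1   -1     0     2     2     0 ]
r4 → r4 + r1
  [ 1   2/3   5/3  13/3  -4/3  -2/3 ]
  [ 0     0     0     0     0     1 ]
  [ 0   1/3  -2/3  -7/3  -2/3   2/3 ]
  [ 0  -1/3   5/3  19/3   2/3  -2/3 ]
r2 <-> r3
  [ 1   2/3   5/3  13/3  -4/3  -2/3 ]
  [ 0   1/3  -2/3  -7/3  -2/3   2/3 ]
  [ 0     0     0     0     0     1 ]
  [ 0  -1/3   5/3  19/3   2/3  -2/3 ]
r2 → 3·r2
  [ 1   2/3  5/3  13/3  -4/3  -2/3 ]
  [ 0     1   -2    -7    -2     2 ]
  [ 0     0    0     0     0     1 ]
  [ 0  -1/3  5/3  19/3   2/3  -2/3 ]
r4 → r4 + 1/3·r2
  [ 1  2/3  5/3  13/3  -4/3  -2/3 ]
  [ 0    1   -2    -7    -2     2 ]
  [ 0    0    0     0     0     1 ]
  [ 0    0    1     4     0     0 ]
r3 <-> r4
  [ 1  2/3  5/3  13/3  -4/3  -2/3 ]
  [ 0    1   -2    -7    -2     2 ]
  [ 0    0    1     4     0     0 ]
  [ 0    0    0     0     0     1 ]
r2 → r2 − 2·r4
  [ 1  2/3  5/3  13/3  -4/3  -2/3 ]
  [ 0    1   -2    -7    -2     0 ]
  [ 0    0    1     4     0     0 ]
  [ 0    0    0     0     0     1 ]
r1 → r1 + 2/3·r4
  [ 1  2/3  5/3  13/3  -4/3  0 ]
  [ 0    1   -2    -7    -2  0 ]
  [ 0    0    1     4     0  0 ]
  [ 0    0    0     0     0  1 ]
r2 → r2 + 2·r3
  [ 1  2/3  5/3  13/3  -4/3  0 ]
  [ 0    1    0     1    -2  0 ]
  [ 0    0    1     4     0  0 ]
  [ 0    0    0     0     0  1 ]
r1 → r1 − 5/3·r3
  [ 1  2/3  0  -7/3  -4/3  0 ]
  [ 0    1  0     1    -2  0 ]
  [ 0    0  1     4     0  0 ]
  [ 0    0  0     0     0  1 ]
r1 → r1 − 2/3·r2
  [ 1  0  0  -3   0  0 ]
  [ 0  1  0   1  -2  0 ]
  [ 0  0  1   4   0  0 ]
  [ 0  0  0   0   0  1 ]
The reduced form has 4 nonzero rows.

rank = 4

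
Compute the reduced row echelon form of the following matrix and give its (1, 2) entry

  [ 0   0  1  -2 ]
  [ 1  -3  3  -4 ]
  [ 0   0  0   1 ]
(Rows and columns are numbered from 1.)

-3

Swap ρ1 and ρ2.
  [ 1  -3  3  -4 ]
  [ 0   0  1  -2 ]
  [ 0   0  0   1 ]
Add 2 times ρ3 to ρ2.
  [ 1  -3  3  -4 ]
  [ 0   0  1   0 ]
  [ 0   0  0   1 ]
Add 4 times ρ3 to ρ1.
  [ 1  -3  3  0 ]
  [ 0   0  1  0 ]
  [ 0   0  0  1 ]
Subtract 3 times ρ2 from ρ1.
  [ 1  -3  0  0 ]
  [ 0   0  1  0 ]
  [ 0   0  0  1 ]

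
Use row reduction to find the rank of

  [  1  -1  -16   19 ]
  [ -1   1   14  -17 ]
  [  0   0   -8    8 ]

rank = 2

r2 := r2 + r1
  [ 1  -1  -16  19 ]
  [ 0   0   -2   2 ]
  [ 0   0   -8   8 ]
r2 := -1/2·r2
  [ 1  -1  -16  19 ]
  [ 0   0    1  -1 ]
  [ 0   0   -8   8 ]
r3 := r3 + 8·r2
  [ 1  -1  -16  19 ]
  [ 0   0    1  -1 ]
  [ 0   0    0   0 ]
r1 := r1 + 16·r2
  [ 1  -1  0   3 ]
  [ 0   0  1  -1 ]
  [ 0   0  0   0 ]
The reduced form has 2 nonzero rows.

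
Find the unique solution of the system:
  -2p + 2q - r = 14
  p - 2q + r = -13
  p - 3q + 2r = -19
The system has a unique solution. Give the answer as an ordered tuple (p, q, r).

(-1, 6, 0)

Form the augmented matrix and row-reduce:
  [ -2   2  -1  |   14 ]
  [  1  -2   1  |  -13 ]
  [  1  -3   2  |  -19 ]
R1 → -1/2·R1
  [ 1  -1  1/2  |   -7 ]
  [ 1  -2    1  |  -13 ]
  [ 1  -3    2  |  -19 ]
R2 → R2 − R1
  [ 1  -1  1/2  |   -7 ]
  [ 0  -1  1/2  |   -6 ]
  [ 1  -3    2  |  -19 ]
R3 → R3 − R1
  [ 1  -1  1/2  |   -7 ]
  [ 0  -1  1/2  |   -6 ]
  [ 0  -2  3/2  |  -12 ]
R2 → -1·R2
  [ 1  -1   1/2  |   -7 ]
  [ 0   1  -1/2  |    6 ]
  [ 0  -2   3/2  |  -12 ]
R3 → R3 + 2·R2
  [ 1  -1   1/2  |  -7 ]
  [ 0   1  -1/2  |   6 ]
  [ 0   0   1/2  |   0 ]
R3 → 2·R3
  [ 1  -1   1/2  |  -7 ]
  [ 0   1  -1/2  |   6 ]
  [ 0   0     1  |   0 ]
R2 → R2 + 1/2·R3
  [ 1  -1  1/2  |  -7 ]
  [ 0   1    0  |   6 ]
  [ 0   0    1  |   0 ]
R1 → R1 − 1/2·R3
  [ 1  -1  0  |  -7 ]
  [ 0   1  0  |   6 ]
  [ 0   0  1  |   0 ]
R1 → R1 + R2
  [ 1  0  0  |  -1 ]
  [ 0  1  0  |   6 ]
  [ 0  0  1  |   0 ]
Reading off the last column: p = -1, q = 6, r = 0.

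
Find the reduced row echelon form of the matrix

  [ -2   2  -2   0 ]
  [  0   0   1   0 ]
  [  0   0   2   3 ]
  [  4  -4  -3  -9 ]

[[1, -1, 0, 0], [0, 0, 1, 0], [0, 0, 0, 1], [0, 0, 0, 0]]

r1 := -1/2·r1
  [ 1  -1   1   0 ]
  [ 0   0   1   0 ]
  [ 0   0   2   3 ]
  [ 4  -4  -3  -9 ]
r4 := r4 − 4·r1
  [ 1  -1   1   0 ]
  [ 0   0   1   0 ]
  [ 0   0   2   3 ]
  [ 0   0  -7  -9 ]
r3 := r3 − 2·r2
  [ 1  -1   1   0 ]
  [ 0   0   1   0 ]
  [ 0   0   0   3 ]
  [ 0   0  -7  -9 ]
r4 := r4 + 7·r2
  [ 1  -1  1   0 ]
  [ 0   0  1   0 ]
  [ 0   0  0   3 ]
  [ 0   0  0  -9 ]
r3 := 1/3·r3
  [ 1  -1  1   0 ]
  [ 0   0  1   0 ]
  [ 0   0  0   1 ]
  [ 0   0  0  -9 ]
r4 := r4 + 9·r3
  [ 1  -1  1  0 ]
  [ 0   0  1  0 ]
  [ 0   0  0  1 ]
  [ 0   0  0  0 ]
r1 := r1 − r2
  [ 1  -1  0  0 ]
  [ 0   0  1  0 ]
  [ 0   0  0  1 ]
  [ 0   0  0  0 ]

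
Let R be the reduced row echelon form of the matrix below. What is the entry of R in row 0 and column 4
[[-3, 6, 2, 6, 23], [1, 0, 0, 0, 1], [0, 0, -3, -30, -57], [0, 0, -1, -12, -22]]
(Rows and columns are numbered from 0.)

ρ1 := -1/3·ρ1
  [ 1  -2  -2/3   -2  -23/3 ]
  [ 1   0     0    0      1 ]
  [ 0   0    -3  -30    -57 ]
  [ 0   0    -1  -12    -22 ]
ρ2 := ρ2 − ρ1
  [ 1  -2  -2/3   -2  -23/3 ]
  [ 0   2   2/3    2   26/3 ]
  [ 0   0    -3  -30    -57 ]
  [ 0   0    -1  -12    -22 ]
ρ2 := 1/2·ρ2
  [ 1  -2  -2/3   -2  -23/3 ]
  [ 0   1   1/3    1   13/3 ]
  [ 0   0    -3  -30    -57 ]
  [ 0   0    -1  -12    -22 ]
ρ3 := -1/3·ρ3
  [ 1  -2  -2/3   -2  -23/3 ]
  [ 0   1   1/3    1   13/3 ]
  [ 0   0     1   10     19 ]
  [ 0   0    -1  -12    -22 ]
ρ4 := ρ4 + ρ3
  [ 1  -2  -2/3  -2  -23/3 ]
  [ 0   1   1/3   1   13/3 ]
  [ 0   0     1  10     19 ]
  [ 0   0     0  -2     -3 ]
ρ4 := -1/2·ρ4
  [ 1  -2  -2/3  -2  -23/3 ]
  [ 0   1   1/3   1   13/3 ]
  [ 0   0     1  10     19 ]
  [ 0   0     0   1    3/2 ]
ρ3 := ρ3 − 10·ρ4
  [ 1  -2  -2/3  -2  -23/3 ]
  [ 0   1   1/3   1   13/3 ]
  [ 0   0     1   0      4 ]
  [ 0   0     0   1    3/2 ]
ρ2 := ρ2 − ρ4
  [ 1  -2  -2/3  -2  -23/3 ]
  [ 0   1   1/3   0   17/6 ]
  [ 0   0     1   0      4 ]
  [ 0   0     0   1    3/2 ]
ρ1 := ρ1 + 2·ρ4
  [ 1  -2  -2/3  0  -14/3 ]
  [ 0   1   1/3  0   17/6 ]
  [ 0   0     1  0      4 ]
  [ 0   0     0  1    3/2 ]
ρ2 := ρ2 − 1/3·ρ3
  [ 1  -2  -2/3  0  -14/3 ]
  [ 0   1     0  0    3/2 ]
  [ 0   0     1  0      4 ]
  [ 0   0     0  1    3/2 ]
ρ1 := ρ1 + 2/3·ρ3
  [ 1  -2  0  0   -2 ]
  [ 0   1  0  0  3/2 ]
  [ 0   0  1  0    4 ]
  [ 0   0  0  1  3/2 ]
ρ1 := ρ1 + 2·ρ2
  [ 1  0  0  0    1 ]
  [ 0  1  0  0  3/2 ]
  [ 0  0  1  0    4 ]
  [ 0  0  0  1  3/2 ]

1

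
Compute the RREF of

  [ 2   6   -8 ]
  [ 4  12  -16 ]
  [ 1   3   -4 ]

[[1, 3, -4], [0, 0, 0], [0, 0, 0]]

R1 -> 1/2·R1
  [ 1   3   -4 ]
  [ 4  12  -16 ]
  [ 1   3   -4 ]
R2 -> R2 − 4·R1
  [ 1  3  -4 ]
  [ 0  0   0 ]
  [ 1  3  -4 ]
R3 -> R3 − R1
  [ 1  3  -4 ]
  [ 0  0   0 ]
  [ 0  0   0 ]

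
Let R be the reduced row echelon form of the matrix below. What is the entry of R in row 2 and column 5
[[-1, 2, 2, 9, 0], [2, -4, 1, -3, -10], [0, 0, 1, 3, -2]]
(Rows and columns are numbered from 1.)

-2

R1 → -1·R1
  [ 1  -2  -2  -9    0 ]
  [ 2  -4   1  -3  -10 ]
  [ 0   0   1   3   -2 ]
R2 → R2 − 2·R1
  [ 1  -2  -2  -9    0 ]
  [ 0   0   5  15  -10 ]
  [ 0   0   1   3   -2 ]
R2 → 1/5·R2
  [ 1  -2  -2  -9   0 ]
  [ 0   0   1   3  -2 ]
  [ 0   0   1   3  -2 ]
R3 → R3 − R2
  [ 1  -2  -2  -9   0 ]
  [ 0   0   1   3  -2 ]
  [ 0   0   0   0   0 ]
R1 → R1 + 2·R2
  [ 1  -2  0  -3  -4 ]
  [ 0   0  1   3  -2 ]
  [ 0   0  0   0   0 ]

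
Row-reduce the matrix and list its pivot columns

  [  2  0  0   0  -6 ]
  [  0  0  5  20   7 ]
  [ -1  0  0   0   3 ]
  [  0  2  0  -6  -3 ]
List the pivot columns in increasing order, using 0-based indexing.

0, 1, 2

R1 -> 1/2·R1
  [  1  0  0   0  -3 ]
  [  0  0  5  20   7 ]
  [ -1  0  0   0   3 ]
  [  0  2  0  -6  -3 ]
R3 -> R3 + R1
  [ 1  0  0   0  -3 ]
  [ 0  0  5  20   7 ]
  [ 0  0  0   0   0 ]
  [ 0  2  0  -6  -3 ]
R2 <-> R4
  [ 1  0  0   0  -3 ]
  [ 0  2  0  -6  -3 ]
  [ 0  0  0   0   0 ]
  [ 0  0  5  20   7 ]
R2 -> 1/2·R2
  [ 1  0  0   0    -3 ]
  [ 0  1  0  -3  -3/2 ]
  [ 0  0  0   0     0 ]
  [ 0  0  5  20     7 ]
R3 <-> R4
  [ 1  0  0   0    -3 ]
  [ 0  1  0  -3  -3/2 ]
  [ 0  0  5  20     7 ]
  [ 0  0  0   0     0 ]
R3 -> 1/5·R3
  [ 1  0  0   0    -3 ]
  [ 0  1  0  -3  -3/2 ]
  [ 0  0  1   4   7/5 ]
  [ 0  0  0   0     0 ]
Pivot columns are the columns containing a leading 1.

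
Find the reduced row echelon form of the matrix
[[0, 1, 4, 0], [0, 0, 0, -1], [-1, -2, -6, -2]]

Swap R1 and R3.
  [ -1  -2  -6  -2 ]
  [  0   0   0  -1 ]
  [  0   1   4   0 ]
Multiply R1 by -1.
  [ 1  2  6   2 ]
  [ 0  0  0  -1 ]
  [ 0  1  4   0 ]
Swap R2 and R3.
  [ 1  2  6   2 ]
  [ 0  1  4   0 ]
  [ 0  0  0  -1 ]
Multiply R3 by -1.
  [ 1  2  6  2 ]
  [ 0  1  4  0 ]
  [ 0  0  0  1 ]
Subtract 2 times R3 from R1.
  [ 1  2  6  0 ]
  [ 0  1  4  0 ]
  [ 0  0  0  1 ]
Subtract 2 times R2 from R1.
  [ 1  0  -2  0 ]
  [ 0  1   4  0 ]
  [ 0  0   0  1 ]

[[1, 0, -2, 0], [0, 1, 4, 0], [0, 0, 0, 1]]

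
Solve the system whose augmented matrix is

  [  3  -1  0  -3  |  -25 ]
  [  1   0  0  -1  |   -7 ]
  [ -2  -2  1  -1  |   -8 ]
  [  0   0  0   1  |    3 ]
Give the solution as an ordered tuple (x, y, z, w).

(-4, 4, -5, 3)

Multiply ρ1 by 1/3.
  [  1  -1/3  0  -1  |  -25/3 ]
  [  1     0  0  -1  |     -7 ]
  [ -2    -2  1  -1  |     -8 ]
  [  0     0  0   1  |      3 ]
Subtract ρ1 from ρ2.
  [  1  -1/3  0  -1  |  -25/3 ]
  [  0   1/3  0   0  |    4/3 ]
  [ -2    -2  1  -1  |     -8 ]
  [  0     0  0   1  |      3 ]
Add 2 times ρ1 to ρ3.
  [ 1  -1/3  0  -1  |  -25/3 ]
  [ 0   1/3  0   0  |    4/3 ]
  [ 0  -8/3  1  -3  |  -74/3 ]
  [ 0     0  0   1  |      3 ]
Multiply ρ2 by 3.
  [ 1  -1/3  0  -1  |  -25/3 ]
  [ 0     1  0   0  |      4 ]
  [ 0  -8/3  1  -3  |  -74/3 ]
  [ 0     0  0   1  |      3 ]
Add 8/3 times ρ2 to ρ3.
  [ 1  -1/3  0  -1  |  -25/3 ]
  [ 0     1  0   0  |      4 ]
  [ 0     0  1  -3  |    -14 ]
  [ 0     0  0   1  |      3 ]
Add 3 times ρ4 to ρ3.
  [ 1  -1/3  0  -1  |  -25/3 ]
  [ 0     1  0   0  |      4 ]
  [ 0     0  1   0  |     -5 ]
  [ 0     0  0   1  |      3 ]
Add ρ4 to ρ1.
  [ 1  -1/3  0  0  |  -16/3 ]
  [ 0     1  0  0  |      4 ]
  [ 0     0  1  0  |     -5 ]
  [ 0     0  0  1  |      3 ]
Add 1/3 times ρ2 to ρ1.
  [ 1  0  0  0  |  -4 ]
  [ 0  1  0  0  |   4 ]
  [ 0  0  1  0  |  -5 ]
  [ 0  0  0  1  |   3 ]
Reading off the last column: x = -4, y = 4, z = -5, w = 3.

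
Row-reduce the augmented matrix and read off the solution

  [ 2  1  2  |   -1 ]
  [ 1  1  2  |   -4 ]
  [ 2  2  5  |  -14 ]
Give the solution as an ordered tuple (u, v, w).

Multiply r1 by 1/2.
  [ 1  1/2  1  |  -1/2 ]
  [ 1    1  2  |    -4 ]
  [ 2    2  5  |   -14 ]
Subtract r1 from r2.
  [ 1  1/2  1  |  -1/2 ]
  [ 0  1/2  1  |  -7/2 ]
  [ 2    2  5  |   -14 ]
Subtract 2 times r1 from r3.
  [ 1  1/2  1  |  -1/2 ]
  [ 0  1/2  1  |  -7/2 ]
  [ 0    1  3  |   -13 ]
Multiply r2 by 2.
  [ 1  1/2  1  |  -1/2 ]
  [ 0    1  2  |    -7 ]
  [ 0    1  3  |   -13 ]
Subtract r2 from r3.
  [ 1  1/2  1  |  -1/2 ]
  [ 0    1  2  |    -7 ]
  [ 0    0  1  |    -6 ]
Subtract 2 times r3 from r2.
  [ 1  1/2  1  |  -1/2 ]
  [ 0    1  0  |     5 ]
  [ 0    0  1  |    -6 ]
Subtract r3 from r1.
  [ 1  1/2  0  |  11/2 ]
  [ 0    1  0  |     5 ]
  [ 0    0  1  |    -6 ]
Subtract 1/2 times r2 from r1.
  [ 1  0  0  |   3 ]
  [ 0  1  0  |   5 ]
  [ 0  0  1  |  -6 ]
Reading off the last column: u = 3, v = 5, w = -6.

(3, 5, -6)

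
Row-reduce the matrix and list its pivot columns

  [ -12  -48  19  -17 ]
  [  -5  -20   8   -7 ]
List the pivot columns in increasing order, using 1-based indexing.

1, 3

R1 ← -1/12·R1
  [  1    4  -19/12  17/12 ]
  [ -5  -20       8     -7 ]
R2 ← R2 + 5·R1
  [ 1  4  -19/12  17/12 ]
  [ 0  0    1/12   1/12 ]
R2 ← 12·R2
  [ 1  4  -19/12  17/12 ]
  [ 0  0       1      1 ]
R1 ← R1 + 19/12·R2
  [ 1  4  0  3 ]
  [ 0  0  1  1 ]
Pivot columns are the columns containing a leading 1.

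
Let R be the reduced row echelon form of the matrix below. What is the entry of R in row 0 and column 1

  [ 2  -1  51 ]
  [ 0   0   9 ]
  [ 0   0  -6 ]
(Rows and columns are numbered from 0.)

ρ1 := 1/2·ρ1
  [ 1  -1/2  51/2 ]
  [ 0     0     9 ]
  [ 0     0    -6 ]
ρ2 := 1/9·ρ2
  [ 1  -1/2  51/2 ]
  [ 0     0     1 ]
  [ 0     0    -6 ]
ρ3 := ρ3 + 6·ρ2
  [ 1  -1/2  51/2 ]
  [ 0     0     1 ]
  [ 0     0     0 ]
ρ1 := ρ1 − 51/2·ρ2
  [ 1  -1/2  0 ]
  [ 0     0  1 ]
  [ 0     0  0 ]

-1/2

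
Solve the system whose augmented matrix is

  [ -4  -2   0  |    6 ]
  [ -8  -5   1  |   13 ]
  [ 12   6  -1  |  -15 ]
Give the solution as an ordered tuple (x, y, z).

Multiply R1 by -1/4.
Add 8 times R1 to R2.
Subtract 12 times R1 from R3.
Multiply R2 by -1.
Multiply R3 by -1.
Add R3 to R2.
Subtract 1/2 times R2 from R1.
Reading off the last column: x = 1/2, y = -4, z = -3.

(1/2, -4, -3)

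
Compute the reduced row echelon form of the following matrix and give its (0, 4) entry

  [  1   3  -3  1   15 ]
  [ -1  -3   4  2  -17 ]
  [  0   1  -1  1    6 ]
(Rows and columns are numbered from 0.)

Add R1 to R2.
Swap R2 and R3.
Add R3 to R2.
Add 3 times R3 to R1.
Subtract 3 times R2 from R1.

-3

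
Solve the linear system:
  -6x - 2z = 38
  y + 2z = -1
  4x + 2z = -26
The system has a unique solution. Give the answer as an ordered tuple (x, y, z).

(-6, 1, -1)

Form the augmented matrix and row-reduce:
  [ -6  0  -2  |   38 ]
  [  0  1   2  |   -1 ]
  [  4  0   2  |  -26 ]
Multiply ρ1 by -1/6.
  [ 1  0  1/3  |  -19/3 ]
  [ 0  1    2  |     -1 ]
  [ 4  0    2  |    -26 ]
Subtract 4 times ρ1 from ρ3.
  [ 1  0  1/3  |  -19/3 ]
  [ 0  1    2  |     -1 ]
  [ 0  0  2/3  |   -2/3 ]
Multiply ρ3 by 3/2.
  [ 1  0  1/3  |  -19/3 ]
  [ 0  1    2  |     -1 ]
  [ 0  0    1  |     -1 ]
Subtract 2 times ρ3 from ρ2.
  [ 1  0  1/3  |  -19/3 ]
  [ 0  1    0  |      1 ]
  [ 0  0    1  |     -1 ]
Subtract 1/3 times ρ3 from ρ1.
  [ 1  0  0  |  -6 ]
  [ 0  1  0  |   1 ]
  [ 0  0  1  |  -1 ]
Reading off the last column: x = -6, y = 1, z = -1.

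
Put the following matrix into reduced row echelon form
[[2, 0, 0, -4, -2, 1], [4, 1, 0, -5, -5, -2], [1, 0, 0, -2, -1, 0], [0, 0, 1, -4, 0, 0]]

Multiply R1 by 1/2.
  [ 1  0  0  -2  -1  1/2 ]
  [ 4  1  0  -5  -5   -2 ]
  [ 1  0  0  -2  -1    0 ]
  [ 0  0  1  -4   0    0 ]
Subtract 4 times R1 from R2.
  [ 1  0  0  -2  -1  1/2 ]
  [ 0  1  0   3  -1   -4 ]
  [ 1  0  0  -2  -1    0 ]
  [ 0  0  1  -4   0    0 ]
Subtract R1 from R3.
  [ 1  0  0  -2  -1   1/2 ]
  [ 0  1  0   3  -1    -4 ]
  [ 0  0  0   0   0  -1/2 ]
  [ 0  0  1  -4   0     0 ]
Swap R3 and R4.
  [ 1  0  0  -2  -1   1/2 ]
  [ 0  1  0   3  -1    -4 ]
  [ 0  0  1  -4   0     0 ]
  [ 0  0  0   0   0  -1/2 ]
Multiply R4 by -2.
  [ 1  0  0  -2  -1  1/2 ]
  [ 0  1  0   3  -1   -4 ]
  [ 0  0  1  -4   0    0 ]
  [ 0  0  0   0   0    1 ]
Add 4 times R4 to R2.
  [ 1  0  0  -2  -1  1/2 ]
  [ 0  1  0   3  -1    0 ]
  [ 0  0  1  -4   0    0 ]
  [ 0  0  0   0   0    1 ]
Subtract 1/2 times R4 from R1.
  [ 1  0  0  -2  -1  0 ]
  [ 0  1  0   3  -1  0 ]
  [ 0  0  1  -4   0  0 ]
  [ 0  0  0   0   0  1 ]

[[1, 0, 0, -2, -1, 0], [0, 1, 0, 3, -1, 0], [0, 0, 1, -4, 0, 0], [0, 0, 0, 0, 0, 1]]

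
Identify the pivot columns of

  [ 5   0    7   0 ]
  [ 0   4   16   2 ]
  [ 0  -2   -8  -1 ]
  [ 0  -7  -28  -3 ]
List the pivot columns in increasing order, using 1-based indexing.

1, 2, 4

r1 -> 1/5·r1
r2 -> 1/4·r2
r3 -> r3 + 2·r2
r4 -> r4 + 7·r2
r3 <-> r4
r3 -> 2·r3
r2 -> r2 − 1/2·r3
Pivot columns are the columns containing a leading 1.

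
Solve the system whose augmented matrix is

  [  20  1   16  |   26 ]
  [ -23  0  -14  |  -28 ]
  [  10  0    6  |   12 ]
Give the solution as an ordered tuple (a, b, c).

(0, -6, 2)

r1 → 1/20·r1
  [   1  1/20  4/5  |  13/10 ]
  [ -23     0  -14  |    -28 ]
  [  10     0    6  |     12 ]
r2 → r2 + 23·r1
  [  1   1/20   4/5  |  13/10 ]
  [  0  23/20  22/5  |  19/10 ]
  [ 10      0     6  |     12 ]
r3 → r3 − 10·r1
  [ 1   1/20   4/5  |  13/10 ]
  [ 0  23/20  22/5  |  19/10 ]
  [ 0   -1/2    -2  |     -1 ]
r2 → 20/23·r2
  [ 1  1/20    4/5  |  13/10 ]
  [ 0     1  88/23  |  38/23 ]
  [ 0  -1/2     -2  |     -1 ]
r3 → r3 + 1/2·r2
  [ 1  1/20    4/5  |  13/10 ]
  [ 0     1  88/23  |  38/23 ]
  [ 0     0  -2/23  |  -4/23 ]
r3 → -23/2·r3
  [ 1  1/20    4/5  |  13/10 ]
  [ 0     1  88/23  |  38/23 ]
  [ 0     0      1  |      2 ]
r2 → r2 − 88/23·r3
  [ 1  1/20  4/5  |  13/10 ]
  [ 0     1    0  |     -6 ]
  [ 0     0    1  |      2 ]
r1 → r1 − 4/5·r3
  [ 1  1/20  0  |  -3/10 ]
  [ 0     1  0  |     -6 ]
  [ 0     0  1  |      2 ]
r1 → r1 − 1/20·r2
  [ 1  0  0  |   0 ]
  [ 0  1  0  |  -6 ]
  [ 0  0  1  |   2 ]
Reading off the last column: a = 0, b = -6, c = 2.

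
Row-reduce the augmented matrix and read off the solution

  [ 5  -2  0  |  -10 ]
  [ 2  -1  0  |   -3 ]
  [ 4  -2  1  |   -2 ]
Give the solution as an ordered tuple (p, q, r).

r1 -> 1/5·r1
  [ 1  -2/5  0  |  -2 ]
  [ 2    -1  0  |  -3 ]
  [ 4    -2  1  |  -2 ]
r2 -> r2 − 2·r1
  [ 1  -2/5  0  |  -2 ]
  [ 0  -1/5  0  |   1 ]
  [ 4    -2  1  |  -2 ]
r3 -> r3 − 4·r1
  [ 1  -2/5  0  |  -2 ]
  [ 0  -1/5  0  |   1 ]
  [ 0  -2/5  1  |   6 ]
r2 -> -5·r2
  [ 1  -2/5  0  |  -2 ]
  [ 0     1  0  |  -5 ]
  [ 0  -2/5  1  |   6 ]
r3 -> r3 + 2/5·r2
  [ 1  -2/5  0  |  -2 ]
  [ 0     1  0  |  -5 ]
  [ 0     0  1  |   4 ]
r1 -> r1 + 2/5·r2
  [ 1  0  0  |  -4 ]
  [ 0  1  0  |  -5 ]
  [ 0  0  1  |   4 ]
Reading off the last column: p = -4, q = -5, r = 4.

(-4, -5, 4)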